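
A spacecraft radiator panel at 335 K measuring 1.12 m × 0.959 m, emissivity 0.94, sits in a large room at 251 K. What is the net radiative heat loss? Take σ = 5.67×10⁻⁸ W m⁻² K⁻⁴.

Q ≈ 494 W

A = 1.12 × 0.959 = 1.07 m².
Q = εσA(T⁴ − T_s⁴). T⁴ − T_s⁴ = (335)⁴ − (251)⁴ = 1.26×10^10 − 3.97×10^9 = 8.63×10^9 K⁴.
Q = 0.94 × 5.67×10⁻⁸ × 1.07 × 8.63×10^9 = 494 W.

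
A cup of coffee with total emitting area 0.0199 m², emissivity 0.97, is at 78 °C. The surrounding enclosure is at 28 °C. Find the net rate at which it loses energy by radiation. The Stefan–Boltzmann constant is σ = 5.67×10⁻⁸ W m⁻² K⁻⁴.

Q ≈ 7.63 W

Convert: 78 °C = 351 K; 28 °C = 301 K.
Q = εσA(T⁴ − T_s⁴). T⁴ − T_s⁴ = (351)⁴ − (301)⁴ = 1.52×10^10 − 8.21×10^9 = 6.97×10^9 K⁴.
Q = 0.97 × 5.67×10⁻⁸ × 0.0199 × 6.97×10^9 = 7.63 W.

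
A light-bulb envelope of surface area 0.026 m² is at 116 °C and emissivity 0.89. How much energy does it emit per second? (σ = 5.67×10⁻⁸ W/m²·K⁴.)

116 °C = 389 K.
Stefan–Boltzmann: P = εσAT⁴ = 0.89 × 5.67×10⁻⁸ × 0.0260 × (389)⁴ = 0.89 × 5.67×10⁻⁸ × 0.0260 × 2.29×10^10.
P = 30.0 W.

P ≈ 30.0 W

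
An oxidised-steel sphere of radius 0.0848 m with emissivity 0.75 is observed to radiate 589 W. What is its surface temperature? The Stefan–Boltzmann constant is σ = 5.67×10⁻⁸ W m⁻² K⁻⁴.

T ≈ 626 K

A = 4πr² = 4π × (0.0848)² = 0.0904 m².
From P = εσAT⁴, T = (P / εσA)^(1/4) = (589 / (0.75 × 5.67×10⁻⁸ × 0.0904))^(1/4).
T = (1.53×10^11)^(1/4) = 626 K.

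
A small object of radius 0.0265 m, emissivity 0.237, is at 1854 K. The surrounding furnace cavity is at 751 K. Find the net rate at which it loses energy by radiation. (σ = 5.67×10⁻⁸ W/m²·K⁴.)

Q ≈ 1360 W

A = 4πr² = 4π × (0.0265)² = 8.82×10^-3 m².
Q = εσA(T⁴ − T_s⁴). T⁴ − T_s⁴ = (1854)⁴ − (751)⁴ = 1.18×10^13 − 3.18×10^11 = 1.15×10^13 K⁴.
Q = 0.237 × 5.67×10⁻⁸ × 8.82×10^-3 × 1.15×10^13 = 1360 W.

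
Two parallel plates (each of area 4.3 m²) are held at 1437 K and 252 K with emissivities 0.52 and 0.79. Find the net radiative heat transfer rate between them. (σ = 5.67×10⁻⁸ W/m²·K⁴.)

Q ≈ 4.75×10^5 W

For two large parallel gray plates, q = σ(T₁⁴ − T₂⁴) / (1/ε₁ + 1/ε₂ − 1).
1/ε₁ + 1/ε₂ − 1 = 1/0.52 + 1/0.79 − 1 = 2.189.
T₁⁴ − T₂⁴ = 4.26×10^12 − 4.03×10^9 = 4.26×10^12 K⁴.
q = 5.67×10⁻⁸ × 4.26×10^12 / 2.189 = 1.10×10^5 W/m².
Q = q·A = 1.10×10^5 × 4.3 = 4.75×10^5 W.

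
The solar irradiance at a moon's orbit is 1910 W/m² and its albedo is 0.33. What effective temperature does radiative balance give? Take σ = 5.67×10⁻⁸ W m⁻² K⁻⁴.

T ≈ 274 K

Power absorbed = (1−a)S·πR²; power emitted = 4πR²σT⁴. Equating and cancelling πR²:
T = ((1−a)S / 4σ)^(1/4) = (1280 / (4 × 5.67×10⁻⁸))^(1/4) = (5.64×10^9)^(1/4).
T = 274 K.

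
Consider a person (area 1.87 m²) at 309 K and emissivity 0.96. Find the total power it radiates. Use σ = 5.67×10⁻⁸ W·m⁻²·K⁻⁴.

P ≈ 928 W

Stefan–Boltzmann: P = εσAT⁴ = 0.96 × 5.67×10⁻⁸ × 1.87 × (309)⁴ = 0.96 × 5.67×10⁻⁸ × 1.87 × 9.12×10^9.
P = 928 W.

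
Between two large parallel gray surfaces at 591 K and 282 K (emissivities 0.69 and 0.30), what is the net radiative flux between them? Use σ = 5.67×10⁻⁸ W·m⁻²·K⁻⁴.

For two large parallel gray plates, q = σ(T₁⁴ − T₂⁴) / (1/ε₁ + 1/ε₂ − 1).
1/ε₁ + 1/ε₂ − 1 = 1/0.69 + 1/0.30 − 1 = 3.783.
T₁⁴ − T₂⁴ = 1.22×10^11 − 6.32×10^9 = 1.16×10^11 K⁴.
q = 5.67×10⁻⁸ × 1.16×10^11 / 3.783 = 1730 W/m².

q ≈ 1730 W/m²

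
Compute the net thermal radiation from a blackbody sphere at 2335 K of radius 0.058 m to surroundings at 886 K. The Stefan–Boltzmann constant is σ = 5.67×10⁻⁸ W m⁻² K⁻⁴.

A = 4πr² = 4π × (0.058)² = 0.0423 m².
Q = σA(T⁴ − T_s⁴). T⁴ − T_s⁴ = (2335)⁴ − (886)⁴ = 2.97×10^13 − 6.16×10^11 = 2.91×10^13 K⁴.
Q = 5.67×10⁻⁸ × 0.0423 × 2.91×10^13 = 69800 W.

Q ≈ 69800 W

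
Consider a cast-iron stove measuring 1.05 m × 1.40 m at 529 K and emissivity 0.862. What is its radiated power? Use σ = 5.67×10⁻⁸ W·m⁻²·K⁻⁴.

P ≈ 5630 W

A = 1.05 × 1.40 = 1.47 m².
P = εσAT⁴ = 0.862 × 5.67×10⁻⁸ × 1.47 × (529)⁴ = 0.862 × 5.67×10⁻⁸ × 1.47 × 7.83×10^10.
P = 5630 W.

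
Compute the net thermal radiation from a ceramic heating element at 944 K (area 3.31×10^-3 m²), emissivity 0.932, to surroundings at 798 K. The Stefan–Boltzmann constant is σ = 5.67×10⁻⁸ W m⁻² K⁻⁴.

Q = εσA(T⁴ − T_s⁴). T⁴ − T_s⁴ = (944)⁴ − (798)⁴ = 7.94×10^11 − 4.06×10^11 = 3.89×10^11 K⁴.
Q = 0.932 × 5.67×10⁻⁸ × 3.31×10^-3 × 3.89×10^11 = 68.0 W.

Q ≈ 68.0 W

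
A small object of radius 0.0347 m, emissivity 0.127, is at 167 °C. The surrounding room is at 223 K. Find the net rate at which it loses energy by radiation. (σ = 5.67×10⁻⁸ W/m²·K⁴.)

A = 4πr² = 4π × (0.0347)² = 0.0151 m².
Convert: 167 °C = 440 K.
Q = εσA(T⁴ − T_s⁴). T⁴ − T_s⁴ = (440)⁴ − (223)⁴ = 3.75×10^10 − 2.47×10^9 = 3.50×10^10 K⁴.
Q = 0.127 × 5.67×10⁻⁸ × 0.0151 × 3.50×10^10 = 3.81 W.

Q ≈ 3.81 W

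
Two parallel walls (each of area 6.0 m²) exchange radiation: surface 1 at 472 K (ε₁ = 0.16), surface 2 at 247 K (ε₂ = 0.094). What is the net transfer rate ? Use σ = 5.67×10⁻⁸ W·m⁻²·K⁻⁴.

For two large parallel gray plates, q = σ(T₁⁴ − T₂⁴) / (1/ε₁ + 1/ε₂ − 1).
1/ε₁ + 1/ε₂ − 1 = 1/0.16 + 1/0.094 − 1 = 15.89.
T₁⁴ − T₂⁴ = 4.96×10^10 − 3.72×10^9 = 4.59×10^10 K⁴.
q = 5.67×10⁻⁸ × 4.59×10^10 / 15.89 = 164 W/m².
Q = q·A = 164 × 6.0 = 983 W.

Q ≈ 983 W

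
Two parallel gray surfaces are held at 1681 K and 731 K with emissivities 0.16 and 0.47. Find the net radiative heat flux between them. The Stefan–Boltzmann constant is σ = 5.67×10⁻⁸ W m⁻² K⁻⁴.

For two large parallel gray plates, q = σ(T₁⁴ − T₂⁴) / (1/ε₁ + 1/ε₂ − 1).
1/ε₁ + 1/ε₂ − 1 = 1/0.16 + 1/0.47 − 1 = 7.378.
T₁⁴ − T₂⁴ = 7.98×10^12 − 2.86×10^11 = 7.70×10^12 K⁴.
q = 5.67×10⁻⁸ × 7.70×10^12 / 7.378 = 59200 W/m².

q ≈ 59200 W/m²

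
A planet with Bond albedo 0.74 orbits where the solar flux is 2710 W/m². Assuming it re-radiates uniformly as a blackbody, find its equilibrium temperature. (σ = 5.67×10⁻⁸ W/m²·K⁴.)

Power absorbed = (1−a)S·πR²; power emitted = 4πR²σT⁴. Equating and cancelling πR²:
T = ((1−a)S / 4σ)^(1/4) = (705 / (4 × 5.67×10⁻⁸))^(1/4) = (3.11×10^9)^(1/4).
T = 236 K.

T ≈ 236 K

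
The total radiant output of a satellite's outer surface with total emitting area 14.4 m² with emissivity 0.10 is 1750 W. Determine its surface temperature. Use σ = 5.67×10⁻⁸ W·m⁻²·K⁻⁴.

T ≈ 383 K

From P = εσAT⁴, T = (P / εσA)^(1/4) = (1750 / (0.10 × 5.67×10⁻⁸ × 14.4))^(1/4).
T = (2.14×10^10)^(1/4) = 383 K.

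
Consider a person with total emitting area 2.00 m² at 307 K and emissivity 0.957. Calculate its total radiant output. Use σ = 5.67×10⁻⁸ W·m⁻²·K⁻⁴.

P ≈ 964 W

Stefan–Boltzmann: P = εσAT⁴ = 0.957 × 5.67×10⁻⁸ × 2.00 × (307)⁴ = 0.957 × 5.67×10⁻⁸ × 2.00 × 8.88×10^9.
P = 964 W.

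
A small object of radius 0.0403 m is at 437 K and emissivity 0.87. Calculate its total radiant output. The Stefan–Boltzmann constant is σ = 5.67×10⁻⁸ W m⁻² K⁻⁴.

P ≈ 36.7 W

A = 4πr² = 4π × (0.0403)² = 0.0204 m².
Stefan–Boltzmann: P = εσAT⁴ = 0.87 × 5.67×10⁻⁸ × 0.0204 × (437)⁴ = 0.87 × 5.67×10⁻⁸ × 0.0204 × 3.65×10^10.
P = 36.7 W.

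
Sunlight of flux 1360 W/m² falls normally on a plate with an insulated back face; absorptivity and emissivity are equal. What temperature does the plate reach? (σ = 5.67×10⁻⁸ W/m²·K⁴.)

T ≈ 394 K

Absorbed flux αS = emitted flux εσT⁴ (one radiating face); with α = ε, T = (S/σ)^(1/4).
T = (1360 / 5.67×10⁻⁸)^(1/4) = (2.40×10^10)^(1/4).
T = 394 K.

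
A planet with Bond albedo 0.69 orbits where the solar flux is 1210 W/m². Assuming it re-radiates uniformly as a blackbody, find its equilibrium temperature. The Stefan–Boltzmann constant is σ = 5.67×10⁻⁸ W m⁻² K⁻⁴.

T ≈ 202 K

Power absorbed = (1−a)S·πR²; power emitted = 4πR²σT⁴. Equating and cancelling πR²:
T = ((1−a)S / 4σ)^(1/4) = (375 / (4 × 5.67×10⁻⁸))^(1/4) = (1.65×10^9)^(1/4).
T = 202 K.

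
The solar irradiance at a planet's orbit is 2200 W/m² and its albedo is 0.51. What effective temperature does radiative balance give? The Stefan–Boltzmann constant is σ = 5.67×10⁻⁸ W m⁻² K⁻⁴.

T ≈ 263 K

Power absorbed = (1−a)S·πR²; power emitted = 4πR²σT⁴. Equating and cancelling πR²:
T = ((1−a)S / 4σ)^(1/4) = (1080 / (4 × 5.67×10⁻⁸))^(1/4) = (4.75×10^9)^(1/4).
T = 263 K.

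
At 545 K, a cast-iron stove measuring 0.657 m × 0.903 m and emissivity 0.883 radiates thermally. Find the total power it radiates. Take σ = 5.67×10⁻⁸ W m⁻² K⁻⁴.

P ≈ 2620 W

A = 0.657 × 0.903 = 0.593 m².
P = εσAT⁴ = 0.883 × 5.67×10⁻⁸ × 0.593 × (545)⁴ = 0.883 × 5.67×10⁻⁸ × 0.593 × 8.82×10^10.
P = 2620 W.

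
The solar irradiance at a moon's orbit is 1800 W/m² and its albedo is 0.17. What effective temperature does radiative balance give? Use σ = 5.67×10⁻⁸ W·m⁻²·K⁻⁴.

T ≈ 285 K

Power absorbed = (1−a)S·πR²; power emitted = 4πR²σT⁴. Equating and cancelling πR²:
T = ((1−a)S / 4σ)^(1/4) = (1490 / (4 × 5.67×10⁻⁸))^(1/4) = (6.59×10^9)^(1/4).
T = 285 K.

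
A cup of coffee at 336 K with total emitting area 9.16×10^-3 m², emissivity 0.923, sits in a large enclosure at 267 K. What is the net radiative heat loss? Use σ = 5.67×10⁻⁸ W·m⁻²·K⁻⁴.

Q ≈ 3.67 W

Q = εσA(T⁴ − T_s⁴). T⁴ − T_s⁴ = (336)⁴ − (267)⁴ = 1.27×10^10 − 5.08×10^9 = 7.66×10^9 K⁴.
Q = 0.923 × 5.67×10⁻⁸ × 9.16×10^-3 × 7.66×10^9 = 3.67 W.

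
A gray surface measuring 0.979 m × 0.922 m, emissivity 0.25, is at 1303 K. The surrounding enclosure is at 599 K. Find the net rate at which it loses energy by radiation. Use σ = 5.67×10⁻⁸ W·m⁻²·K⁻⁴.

A = 0.979 × 0.922 = 0.903 m².
Q = εσA(T⁴ − T_s⁴). T⁴ − T_s⁴ = (1303)⁴ − (599)⁴ = 2.88×10^12 − 1.29×10^11 = 2.75×10^12 K⁴.
Q = 0.25 × 5.67×10⁻⁸ × 0.903 × 2.75×10^12 = 35200 W.

Q ≈ 35200 W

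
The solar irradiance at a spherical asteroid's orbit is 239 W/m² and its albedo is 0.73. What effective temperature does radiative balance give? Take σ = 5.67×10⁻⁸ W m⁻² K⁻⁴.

T ≈ 130 K

Power absorbed = (1−a)S·πR²; power emitted = 4πR²σT⁴. Equating and cancelling πR²:
T = ((1−a)S / 4σ)^(1/4) = (64.5 / (4 × 5.67×10⁻⁸))^(1/4) = (2.85×10^8)^(1/4).
T = 130 K.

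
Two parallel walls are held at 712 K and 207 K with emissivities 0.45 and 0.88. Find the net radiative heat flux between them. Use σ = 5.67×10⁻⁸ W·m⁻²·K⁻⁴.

q ≈ 6130 W/m²

For two large parallel gray plates, q = σ(T₁⁴ − T₂⁴) / (1/ε₁ + 1/ε₂ − 1).
1/ε₁ + 1/ε₂ − 1 = 1/0.45 + 1/0.88 − 1 = 2.359.
T₁⁴ − T₂⁴ = 2.57×10^11 − 1.84×10^9 = 2.55×10^11 K⁴.
q = 5.67×10⁻⁸ × 2.55×10^11 / 2.359 = 6130 W/m².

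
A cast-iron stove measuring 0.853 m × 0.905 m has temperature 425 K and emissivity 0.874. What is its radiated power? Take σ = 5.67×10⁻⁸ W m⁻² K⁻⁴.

A = 0.853 × 0.905 = 0.772 m².
P = εσAT⁴ = 0.874 × 5.67×10⁻⁸ × 0.772 × (425)⁴ = 0.874 × 5.67×10⁻⁸ × 0.772 × 3.26×10^10.
P = 1250 W.

P ≈ 1250 W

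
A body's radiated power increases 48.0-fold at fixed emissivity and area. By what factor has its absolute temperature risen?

P ∝ T⁴ ⇒ T ∝ P^(1/4), so T scales by (48.0)^(1/4) = 2.63.

factor ≈ 2.63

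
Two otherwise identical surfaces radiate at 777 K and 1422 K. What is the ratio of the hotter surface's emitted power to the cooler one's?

ratio ≈ 11.2

P ∝ T⁴, so the ratio is (1422/777)⁴ = (1.830)⁴ = 11.2.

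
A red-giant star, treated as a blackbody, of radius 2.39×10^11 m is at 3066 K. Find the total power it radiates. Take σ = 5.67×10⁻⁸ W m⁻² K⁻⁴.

P ≈ 3.60×10^30 W

A = 4πr² = 4π × (2.39×10^11)² = 7.18×10^23 m².
P = σAT⁴ = 5.67×10⁻⁸ × 7.18×10^23 × (3066)⁴ = 5.67×10⁻⁸ × 7.18×10^23 × 8.84×10^13.
P = 3.60×10^30 W.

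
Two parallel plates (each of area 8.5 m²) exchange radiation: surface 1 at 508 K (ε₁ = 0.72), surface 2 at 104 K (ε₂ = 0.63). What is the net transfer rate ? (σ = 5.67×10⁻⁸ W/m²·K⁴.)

Q ≈ 16200 W

For two large parallel gray plates, q = σ(T₁⁴ − T₂⁴) / (1/ε₁ + 1/ε₂ − 1).
1/ε₁ + 1/ε₂ − 1 = 1/0.72 + 1/0.63 − 1 = 1.976.
T₁⁴ − T₂⁴ = 6.66×10^10 − 1.17×10^8 = 6.65×10^10 K⁴.
q = 5.67×10⁻⁸ × 6.65×10^10 / 1.976 = 1910 W/m².
Q = q·A = 1910 × 8.5 = 16200 W.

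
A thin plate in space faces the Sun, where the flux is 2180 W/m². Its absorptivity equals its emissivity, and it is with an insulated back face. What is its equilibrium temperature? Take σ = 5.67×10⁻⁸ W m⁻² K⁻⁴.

Absorbed flux αS = emitted flux εσT⁴ (one radiating face); with α = ε, T = (S/σ)^(1/4).
T = (2180 / 5.67×10⁻⁸)^(1/4) = (3.84×10^10)^(1/4).
T = 443 K.

T ≈ 443 K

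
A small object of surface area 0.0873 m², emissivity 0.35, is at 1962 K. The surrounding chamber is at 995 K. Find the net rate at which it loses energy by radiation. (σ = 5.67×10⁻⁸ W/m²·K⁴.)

Q ≈ 24000 W

Q = εσA(T⁴ − T_s⁴). T⁴ − T_s⁴ = (1962)⁴ − (995)⁴ = 1.48×10^13 − 9.80×10^11 = 1.38×10^13 K⁴.
Q = 0.35 × 5.67×10⁻⁸ × 0.0873 × 1.38×10^13 = 24000 W.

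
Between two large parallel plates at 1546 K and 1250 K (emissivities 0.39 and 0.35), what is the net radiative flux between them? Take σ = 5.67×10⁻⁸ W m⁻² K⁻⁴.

q ≈ 42000 W/m²

For two large parallel gray plates, q = σ(T₁⁴ − T₂⁴) / (1/ε₁ + 1/ε₂ − 1).
1/ε₁ + 1/ε₂ − 1 = 1/0.39 + 1/0.35 − 1 = 4.421.
T₁⁴ − T₂⁴ = 5.71×10^12 − 2.44×10^12 = 3.27×10^12 K⁴.
q = 5.67×10⁻⁸ × 3.27×10^12 / 4.421 = 42000 W/m².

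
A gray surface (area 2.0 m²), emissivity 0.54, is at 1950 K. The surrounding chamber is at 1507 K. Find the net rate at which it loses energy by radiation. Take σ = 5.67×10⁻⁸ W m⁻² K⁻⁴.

Q = εσA(T⁴ − T_s⁴). T⁴ − T_s⁴ = (1950)⁴ − (1507)⁴ = 1.45×10^13 − 5.16×10^12 = 9.30×10^12 K⁴.
Q = 0.54 × 5.67×10⁻⁸ × 2.00 × 9.30×10^12 = 5.70×10^5 W.

Q ≈ 5.70×10^5 W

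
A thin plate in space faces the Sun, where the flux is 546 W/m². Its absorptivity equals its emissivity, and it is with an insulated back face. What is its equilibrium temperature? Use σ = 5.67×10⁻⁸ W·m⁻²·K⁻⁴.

T ≈ 313 K

Absorbed flux αS = emitted flux εσT⁴ (one radiating face); with α = ε, T = (S/σ)^(1/4).
T = (546 / 5.67×10⁻⁸)^(1/4) = (9.63×10^9)^(1/4).
T = 313 K.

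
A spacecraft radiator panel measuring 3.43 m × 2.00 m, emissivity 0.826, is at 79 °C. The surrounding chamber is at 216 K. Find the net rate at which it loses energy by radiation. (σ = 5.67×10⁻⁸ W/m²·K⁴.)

A = 3.43 × 2.00 = 6.86 m².
Convert: 79 °C = 352 K.
Q = εσA(T⁴ − T_s⁴). T⁴ − T_s⁴ = (352)⁴ − (216)⁴ = 1.54×10^10 − 2.18×10^9 = 1.32×10^10 K⁴.
Q = 0.826 × 5.67×10⁻⁸ × 6.86 × 1.32×10^10 = 4230 W.

Q ≈ 4230 W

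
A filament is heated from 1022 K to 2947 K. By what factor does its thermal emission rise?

ratio ≈ 69.1

P ∝ T⁴, so the ratio is (2947/1022)⁴ = (2.884)⁴ = 69.1.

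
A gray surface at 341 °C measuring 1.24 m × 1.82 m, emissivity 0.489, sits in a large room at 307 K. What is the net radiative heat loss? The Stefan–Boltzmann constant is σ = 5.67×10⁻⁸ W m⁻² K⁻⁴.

Q ≈ 8340 W

A = 1.24 × 1.82 = 2.26 m².
Convert: 341 °C = 614 K.
Q = εσA(T⁴ − T_s⁴). T⁴ − T_s⁴ = (614)⁴ − (307)⁴ = 1.42×10^11 − 8.88×10^9 = 1.33×10^11 K⁴.
Q = 0.489 × 5.67×10⁻⁸ × 2.26 × 1.33×10^11 = 8340 W.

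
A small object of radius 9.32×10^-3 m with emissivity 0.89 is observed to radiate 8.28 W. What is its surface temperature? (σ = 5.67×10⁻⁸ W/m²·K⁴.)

T ≈ 623 K

A = 4πr² = 4π × (9.32×10^-3)² = 1.09×10^-3 m².
From P = εσAT⁴, T = (P / εσA)^(1/4) = (8.28 / (0.89 × 5.67×10⁻⁸ × 1.09×10^-3))^(1/4).
T = (1.50×10^11)^(1/4) = 623 K.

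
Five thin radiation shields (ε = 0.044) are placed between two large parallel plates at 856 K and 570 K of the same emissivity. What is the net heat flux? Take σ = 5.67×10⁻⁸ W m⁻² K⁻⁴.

Each of the 6 gaps contributes resistance (2/ε − 1) = 2/0.044 − 1 = 44.45; total = 266.7.
q = σ(T₁⁴ − T₂⁴) / 266.7 = 5.67×10⁻⁸ × 4.31×10^11 / 266.7 = 91.7 W/m².

q ≈ 91.7 W/m²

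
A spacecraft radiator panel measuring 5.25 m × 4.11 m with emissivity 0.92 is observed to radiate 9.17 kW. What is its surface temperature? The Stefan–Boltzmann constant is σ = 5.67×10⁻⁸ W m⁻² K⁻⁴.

T ≈ 300 K

A = 5.25 × 4.11 = 21.6 m².
From P = εσAT⁴, T = (P / εσA)^(1/4) = (9170 / (0.92 × 5.67×10⁻⁸ × 21.6))^(1/4).
T = (8.15×10^9)^(1/4) = 300 K.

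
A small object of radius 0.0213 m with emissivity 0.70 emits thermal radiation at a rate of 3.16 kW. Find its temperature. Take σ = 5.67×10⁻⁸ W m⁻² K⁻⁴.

A = 4πr² = 4π × (0.0213)² = 5.70×10^-3 m².
From P = εσAT⁴, T = (P / εσA)^(1/4) = (3160 / (0.70 × 5.67×10⁻⁸ × 5.70×10^-3))^(1/4).
T = (1.40×10^13)^(1/4) = 1930 K.

T ≈ 1930 K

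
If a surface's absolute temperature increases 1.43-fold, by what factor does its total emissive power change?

factor ≈ 4.18

P ∝ T⁴, so the power scales as (1.43)⁴ = 4.18.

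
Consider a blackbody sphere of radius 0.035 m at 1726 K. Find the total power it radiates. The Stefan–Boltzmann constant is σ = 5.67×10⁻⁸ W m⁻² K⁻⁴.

A = 4πr² = 4π × (0.035)² = 0.0154 m².
P = σAT⁴ = 5.67×10⁻⁸ × 0.0154 × (1726)⁴ = 5.67×10⁻⁸ × 0.0154 × 8.87×10^12.
P = 7750 W.

P ≈ 7750 W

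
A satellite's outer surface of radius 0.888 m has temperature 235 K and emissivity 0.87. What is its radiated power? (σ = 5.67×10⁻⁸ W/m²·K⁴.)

A = 4πr² = 4π × (0.888)² = 9.91 m².
P = εσAT⁴ = 0.87 × 5.67×10⁻⁸ × 9.91 × (235)⁴ = 0.87 × 5.67×10⁻⁸ × 9.91 × 3.05×10^9.
P = 1490 W.

P ≈ 1490 W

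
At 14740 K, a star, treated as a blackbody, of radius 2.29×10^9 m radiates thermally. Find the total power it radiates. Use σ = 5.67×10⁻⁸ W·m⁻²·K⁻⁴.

A = 4πr² = 4π × (2.29×10^9)² = 6.59×10^19 m².
P = σAT⁴ = 5.67×10⁻⁸ × 6.59×10^19 × (14740)⁴ = 5.67×10⁻⁸ × 6.59×10^19 × 4.72×10^16.
P = 1.76×10^29 W.

P ≈ 1.76×10^29 W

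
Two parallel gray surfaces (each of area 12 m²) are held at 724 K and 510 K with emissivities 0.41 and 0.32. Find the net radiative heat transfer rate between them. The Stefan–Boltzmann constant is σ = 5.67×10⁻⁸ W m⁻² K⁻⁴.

Q ≈ 30900 W

For two large parallel gray plates, q = σ(T₁⁴ − T₂⁴) / (1/ε₁ + 1/ε₂ − 1).
1/ε₁ + 1/ε₂ − 1 = 1/0.41 + 1/0.32 − 1 = 4.564.
T₁⁴ − T₂⁴ = 2.75×10^11 − 6.77×10^10 = 2.07×10^11 K⁴.
q = 5.67×10⁻⁸ × 2.07×10^11 / 4.564 = 2570 W/m².
Q = q·A = 2570 × 12 = 30900 W.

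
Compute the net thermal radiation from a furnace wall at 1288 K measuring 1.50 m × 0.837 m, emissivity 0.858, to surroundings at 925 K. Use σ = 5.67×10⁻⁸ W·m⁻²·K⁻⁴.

A = 1.50 × 0.837 = 1.26 m².
Q = εσA(T⁴ − T_s⁴). T⁴ − T_s⁴ = (1288)⁴ − (925)⁴ = 2.75×10^12 − 7.32×10^11 = 2.02×10^12 K⁴.
Q = 0.858 × 5.67×10⁻⁸ × 1.26 × 2.02×10^12 = 1.23×10^5 W.

Q ≈ 1.23×10^5 W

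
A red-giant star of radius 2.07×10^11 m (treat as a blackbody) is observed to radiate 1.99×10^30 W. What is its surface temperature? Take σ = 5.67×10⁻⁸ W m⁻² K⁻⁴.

T ≈ 2840 K

A = 4πr² = 4π × (2.07×10^11)² = 5.38×10^23 m².
From P = σAT⁴, T = (P / σA)^(1/4) = (1.99×10^30 / (5.67×10⁻⁸ × 5.38×10^23))^(1/4).
T = (6.52×10^13)^(1/4) = 2840 K.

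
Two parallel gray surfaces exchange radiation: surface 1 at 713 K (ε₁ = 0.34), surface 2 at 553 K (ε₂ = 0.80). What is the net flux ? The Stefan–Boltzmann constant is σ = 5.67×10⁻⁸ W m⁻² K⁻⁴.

q ≈ 2930 W/m²

For two large parallel gray plates, q = σ(T₁⁴ − T₂⁴) / (1/ε₁ + 1/ε₂ − 1).
1/ε₁ + 1/ε₂ − 1 = 1/0.34 + 1/0.80 − 1 = 3.191.
T₁⁴ − T₂⁴ = 2.58×10^11 − 9.35×10^10 = 1.65×10^11 K⁴.
q = 5.67×10⁻⁸ × 1.65×10^11 / 3.191 = 2930 W/m².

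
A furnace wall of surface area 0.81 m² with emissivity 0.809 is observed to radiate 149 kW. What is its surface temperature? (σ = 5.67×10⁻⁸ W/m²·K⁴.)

From P = εσAT⁴, T = (P / εσA)^(1/4) = (1.49×10^5 / (0.809 × 5.67×10⁻⁸ × 0.810))^(1/4).
T = (4.01×10^12)^(1/4) = 1420 K.

T ≈ 1420 K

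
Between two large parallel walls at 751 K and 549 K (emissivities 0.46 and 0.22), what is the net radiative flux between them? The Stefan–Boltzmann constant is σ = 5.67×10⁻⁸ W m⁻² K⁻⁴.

For two large parallel gray plates, q = σ(T₁⁴ − T₂⁴) / (1/ε₁ + 1/ε₂ − 1).
1/ε₁ + 1/ε₂ − 1 = 1/0.46 + 1/0.22 − 1 = 5.719.
T₁⁴ − T₂⁴ = 3.18×10^11 − 9.08×10^10 = 2.27×10^11 K⁴.
q = 5.67×10⁻⁸ × 2.27×10^11 / 5.719 = 2250 W/m².

q ≈ 2250 W/m²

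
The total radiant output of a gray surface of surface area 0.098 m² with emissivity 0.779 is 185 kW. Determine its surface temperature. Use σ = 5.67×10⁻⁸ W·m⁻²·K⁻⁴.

T ≈ 2560 K

From P = εσAT⁴, T = (P / εσA)^(1/4) = (1.85×10^5 / (0.779 × 5.67×10⁻⁸ × 0.0980))^(1/4).
T = (4.27×10^13)^(1/4) = 2560 K.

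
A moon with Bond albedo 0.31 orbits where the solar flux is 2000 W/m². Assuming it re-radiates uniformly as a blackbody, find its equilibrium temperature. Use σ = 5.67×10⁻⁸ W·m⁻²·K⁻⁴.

Power absorbed = (1−a)S·πR²; power emitted = 4πR²σT⁴. Equating and cancelling πR²:
T = ((1−a)S / 4σ)^(1/4) = (1380 / (4 × 5.67×10⁻⁸))^(1/4) = (6.08×10^9)^(1/4).
T = 279 K.

T ≈ 279 K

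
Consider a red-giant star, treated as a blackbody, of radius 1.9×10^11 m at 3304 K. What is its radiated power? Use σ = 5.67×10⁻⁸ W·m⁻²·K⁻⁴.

P ≈ 3.07×10^30 W

A = 4πr² = 4π × (1.9×10^11)² = 4.54×10^23 m².
P = σAT⁴ = 5.67×10⁻⁸ × 4.54×10^23 × (3304)⁴ = 5.67×10⁻⁸ × 4.54×10^23 × 1.19×10^14.
P = 3.07×10^30 W.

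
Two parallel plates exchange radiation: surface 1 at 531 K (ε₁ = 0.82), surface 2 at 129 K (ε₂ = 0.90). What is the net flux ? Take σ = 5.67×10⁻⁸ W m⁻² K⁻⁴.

For two large parallel gray plates, q = σ(T₁⁴ − T₂⁴) / (1/ε₁ + 1/ε₂ − 1).
1/ε₁ + 1/ε₂ − 1 = 1/0.82 + 1/0.90 − 1 = 1.331.
T₁⁴ − T₂⁴ = 7.95×10^10 − 2.77×10^8 = 7.92×10^10 K⁴.
q = 5.67×10⁻⁸ × 7.92×10^10 / 1.331 = 3380 W/m².

q ≈ 3380 W/m²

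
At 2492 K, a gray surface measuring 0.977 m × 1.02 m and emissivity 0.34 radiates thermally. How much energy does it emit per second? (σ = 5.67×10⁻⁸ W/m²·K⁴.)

A = 0.977 × 1.02 = 0.997 m².
P = εσAT⁴ = 0.34 × 5.67×10⁻⁸ × 0.997 × (2492)⁴ = 0.34 × 5.67×10⁻⁸ × 0.997 × 3.86×10^13.
P = 7.41×10^5 W.

P ≈ 7.41×10^5 W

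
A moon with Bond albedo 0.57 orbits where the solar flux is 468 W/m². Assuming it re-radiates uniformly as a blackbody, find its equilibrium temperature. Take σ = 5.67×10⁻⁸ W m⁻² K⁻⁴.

T ≈ 173 K

Power absorbed = (1−a)S·πR²; power emitted = 4πR²σT⁴. Equating and cancelling πR²:
T = ((1−a)S / 4σ)^(1/4) = (201 / (4 × 5.67×10⁻⁸))^(1/4) = (8.87×10^8)^(1/4).
T = 173 K.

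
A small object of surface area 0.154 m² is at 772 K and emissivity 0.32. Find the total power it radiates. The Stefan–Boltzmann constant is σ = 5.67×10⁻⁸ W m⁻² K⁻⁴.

P ≈ 992 W

P = εσAT⁴ = 0.32 × 5.67×10⁻⁸ × 0.154 × (772)⁴ = 0.32 × 5.67×10⁻⁸ × 0.154 × 3.55×10^11.
P = 992 W.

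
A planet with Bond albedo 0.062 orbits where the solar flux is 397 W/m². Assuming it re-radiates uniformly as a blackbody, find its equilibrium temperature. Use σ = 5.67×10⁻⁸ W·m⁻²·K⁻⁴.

T ≈ 201 K

Power absorbed = (1−a)S·πR²; power emitted = 4πR²σT⁴. Equating and cancelling πR²:
T = ((1−a)S / 4σ)^(1/4) = (372 / (4 × 5.67×10⁻⁸))^(1/4) = (1.64×10^9)^(1/4).
T = 201 K.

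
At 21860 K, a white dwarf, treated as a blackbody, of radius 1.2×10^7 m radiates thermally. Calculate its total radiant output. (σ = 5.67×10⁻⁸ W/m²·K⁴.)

P ≈ 2.34×10^25 W

A = 4πr² = 4π × (1.2×10^7)² = 1.81×10^15 m².
P = σAT⁴ = 5.67×10⁻⁸ × 1.81×10^15 × (21860)⁴ = 5.67×10⁻⁸ × 1.81×10^15 × 2.28×10^17.
P = 2.34×10^25 W.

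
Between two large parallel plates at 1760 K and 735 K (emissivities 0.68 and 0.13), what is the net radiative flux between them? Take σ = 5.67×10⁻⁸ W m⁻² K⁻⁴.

q ≈ 64600 W/m²

For two large parallel gray plates, q = σ(T₁⁴ − T₂⁴) / (1/ε₁ + 1/ε₂ − 1).
1/ε₁ + 1/ε₂ − 1 = 1/0.68 + 1/0.13 − 1 = 8.163.
T₁⁴ − T₂⁴ = 9.60×10^12 − 2.92×10^11 = 9.30×10^12 K⁴.
q = 5.67×10⁻⁸ × 9.30×10^12 / 8.163 = 64600 W/m².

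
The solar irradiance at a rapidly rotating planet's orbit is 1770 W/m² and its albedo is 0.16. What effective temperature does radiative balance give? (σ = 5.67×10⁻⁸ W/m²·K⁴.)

T ≈ 285 K

Power absorbed = (1−a)S·πR²; power emitted = 4πR²σT⁴. Equating and cancelling πR²:
T = ((1−a)S / 4σ)^(1/4) = (1490 / (4 × 5.67×10⁻⁸))^(1/4) = (6.56×10^9)^(1/4).
T = 285 K.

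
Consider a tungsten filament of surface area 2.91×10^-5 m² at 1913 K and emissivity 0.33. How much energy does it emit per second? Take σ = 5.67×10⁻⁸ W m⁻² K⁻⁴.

P ≈ 7.29 W

Stefan–Boltzmann: P = εσAT⁴ = 0.33 × 5.67×10⁻⁸ × 2.91×10^-5 × (1913)⁴ = 0.33 × 5.67×10⁻⁸ × 2.91×10^-5 × 1.34×10^13.
P = 7.29 W.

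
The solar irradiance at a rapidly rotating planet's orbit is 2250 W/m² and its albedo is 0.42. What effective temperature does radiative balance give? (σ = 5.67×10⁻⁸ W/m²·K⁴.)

T ≈ 275 K

Power absorbed = (1−a)S·πR²; power emitted = 4πR²σT⁴. Equating and cancelling πR²:
T = ((1−a)S / 4σ)^(1/4) = (1310 / (4 × 5.67×10⁻⁸))^(1/4) = (5.75×10^9)^(1/4).
T = 275 K.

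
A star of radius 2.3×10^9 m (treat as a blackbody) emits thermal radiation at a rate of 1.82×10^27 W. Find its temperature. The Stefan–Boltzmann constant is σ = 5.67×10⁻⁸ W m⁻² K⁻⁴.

T ≈ 4690 K

A = 4πr² = 4π × (2.3×10^9)² = 6.65×10^19 m².
From P = σAT⁴, T = (P / σA)^(1/4) = (1.82×10^27 / (5.67×10⁻⁸ × 6.65×10^19))^(1/4).
T = (4.83×10^14)^(1/4) = 4690 K.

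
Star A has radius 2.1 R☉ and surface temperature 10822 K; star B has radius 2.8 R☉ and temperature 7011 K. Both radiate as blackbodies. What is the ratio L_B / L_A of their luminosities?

L_B/L_A ≈ 0.313

L = 4πR²σT⁴ ∝ R²T⁴, so L_B/L_A = (2.8/2.1)² × (7011/10822)⁴ = 1.78 × 0.176 = 0.313.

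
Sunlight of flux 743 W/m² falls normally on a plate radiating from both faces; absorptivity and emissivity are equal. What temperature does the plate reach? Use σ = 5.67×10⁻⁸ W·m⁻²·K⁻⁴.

T ≈ 285 K

Absorbed flux αS = emitted flux 2εσT⁴ per unit area; with α = ε this gives T = (S/2σ)^(1/4).
T = (743 / (2 × 5.67×10⁻⁸))^(1/4) = (6.55×10^9)^(1/4).
T = 285 K.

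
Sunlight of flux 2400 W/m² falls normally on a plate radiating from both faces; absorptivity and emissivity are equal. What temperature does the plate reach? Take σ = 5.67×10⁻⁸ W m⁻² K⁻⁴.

Absorbed flux αS = emitted flux 2εσT⁴ per unit area; with α = ε this gives T = (S/2σ)^(1/4).
T = (2400 / (2 × 5.67×10⁻⁸))^(1/4) = (2.12×10^10)^(1/4).
T = 381 K.

T ≈ 381 K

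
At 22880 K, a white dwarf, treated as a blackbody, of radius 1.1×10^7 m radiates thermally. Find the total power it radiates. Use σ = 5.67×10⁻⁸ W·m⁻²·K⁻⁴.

A = 4πr² = 4π × (1.1×10^7)² = 1.52×10^15 m².
P = σAT⁴ = 5.67×10⁻⁸ × 1.52×10^15 × (22880)⁴ = 5.67×10⁻⁸ × 1.52×10^15 × 2.74×10^17.
P = 2.36×10^25 W.

P ≈ 2.36×10^25 W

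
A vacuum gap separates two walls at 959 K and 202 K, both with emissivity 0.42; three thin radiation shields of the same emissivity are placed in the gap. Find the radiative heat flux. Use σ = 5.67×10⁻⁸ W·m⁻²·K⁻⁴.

q ≈ 3180 W/m²

Each of the 4 gaps contributes resistance (2/ε − 1) = 2/0.42 − 1 = 3.762; total = 15.05.
q = σ(T₁⁴ − T₂⁴) / 15.05 = 5.67×10⁻⁸ × 8.44×10^11 / 15.05 = 3180 W/m².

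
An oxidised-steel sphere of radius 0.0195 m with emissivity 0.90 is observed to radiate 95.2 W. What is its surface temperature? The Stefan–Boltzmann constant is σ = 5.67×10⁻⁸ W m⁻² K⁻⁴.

A = 4πr² = 4π × (0.0195)² = 4.78×10^-3 m².
From P = εσAT⁴, T = (P / εσA)^(1/4) = (95.2 / (0.90 × 5.67×10⁻⁸ × 4.78×10^-3))^(1/4).
T = (3.90×10^11)^(1/4) = 790 K.

T ≈ 790 K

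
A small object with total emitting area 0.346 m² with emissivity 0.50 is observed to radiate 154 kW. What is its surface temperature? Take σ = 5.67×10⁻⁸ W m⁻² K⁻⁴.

T ≈ 1990 K

From P = εσAT⁴, T = (P / εσA)^(1/4) = (1.54×10^5 / (0.50 × 5.67×10⁻⁸ × 0.346))^(1/4).
T = (1.57×10^13)^(1/4) = 1990 K.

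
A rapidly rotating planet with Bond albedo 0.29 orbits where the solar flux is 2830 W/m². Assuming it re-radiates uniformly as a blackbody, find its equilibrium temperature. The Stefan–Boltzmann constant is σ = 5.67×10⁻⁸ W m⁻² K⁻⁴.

Power absorbed = (1−a)S·πR²; power emitted = 4πR²σT⁴. Equating and cancelling πR²:
T = ((1−a)S / 4σ)^(1/4) = (2010 / (4 × 5.67×10⁻⁸))^(1/4) = (8.86×10^9)^(1/4).
T = 307 K.

T ≈ 307 K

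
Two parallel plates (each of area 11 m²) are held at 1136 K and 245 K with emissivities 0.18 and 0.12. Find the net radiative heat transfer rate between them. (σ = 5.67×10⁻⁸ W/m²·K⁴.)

For two large parallel gray plates, q = σ(T₁⁴ − T₂⁴) / (1/ε₁ + 1/ε₂ − 1).
1/ε₁ + 1/ε₂ − 1 = 1/0.18 + 1/0.12 − 1 = 12.89.
T₁⁴ − T₂⁴ = 1.67×10^12 − 3.60×10^9 = 1.66×10^12 K⁴.
q = 5.67×10⁻⁸ × 1.66×10^12 / 12.89 = 7310 W/m².
Q = q·A = 7310 × 11 = 80400 W.

Q ≈ 80400 W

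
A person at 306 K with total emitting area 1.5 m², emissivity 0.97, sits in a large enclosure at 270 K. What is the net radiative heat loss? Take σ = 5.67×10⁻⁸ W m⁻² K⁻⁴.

Q ≈ 285 W

Q = εσA(T⁴ − T_s⁴). T⁴ − T_s⁴ = (306)⁴ − (270)⁴ = 8.77×10^9 − 5.31×10^9 = 3.45×10^9 K⁴.
Q = 0.97 × 5.67×10⁻⁸ × 1.50 × 3.45×10^9 = 285 W.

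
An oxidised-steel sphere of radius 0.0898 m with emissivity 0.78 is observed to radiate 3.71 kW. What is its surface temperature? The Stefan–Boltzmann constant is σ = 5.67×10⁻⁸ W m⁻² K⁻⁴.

T ≈ 954 K

A = 4πr² = 4π × (0.0898)² = 0.101 m².
From P = εσAT⁴, T = (P / εσA)^(1/4) = (3710 / (0.78 × 5.67×10⁻⁸ × 0.101))^(1/4).
T = (8.28×10^11)^(1/4) = 954 K.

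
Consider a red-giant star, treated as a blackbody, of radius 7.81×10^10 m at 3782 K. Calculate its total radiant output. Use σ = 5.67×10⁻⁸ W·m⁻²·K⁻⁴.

A = 4πr² = 4π × (7.81×10^10)² = 7.66×10^22 m².
P = σAT⁴ = 5.67×10⁻⁸ × 7.66×10^22 × (3782)⁴ = 5.67×10⁻⁸ × 7.66×10^22 × 2.05×10^14.
P = 8.89×10^29 W.

P ≈ 8.89×10^29 W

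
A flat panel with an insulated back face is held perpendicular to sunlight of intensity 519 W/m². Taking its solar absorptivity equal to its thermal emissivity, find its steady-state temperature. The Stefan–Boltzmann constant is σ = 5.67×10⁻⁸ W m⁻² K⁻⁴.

Absorbed flux αS = emitted flux εσT⁴ (one radiating face); with α = ε, T = (S/σ)^(1/4).
T = (519 / 5.67×10⁻⁸)^(1/4) = (9.15×10^9)^(1/4).
T = 309 K.

T ≈ 309 K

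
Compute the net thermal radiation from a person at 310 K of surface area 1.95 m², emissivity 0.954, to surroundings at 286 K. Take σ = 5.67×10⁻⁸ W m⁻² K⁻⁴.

Q ≈ 268 W

Q = εσA(T⁴ − T_s⁴). T⁴ − T_s⁴ = (310)⁴ − (286)⁴ = 9.24×10^9 − 6.69×10^9 = 2.54×10^9 K⁴.
Q = 0.954 × 5.67×10⁻⁸ × 1.95 × 2.54×10^9 = 268 W.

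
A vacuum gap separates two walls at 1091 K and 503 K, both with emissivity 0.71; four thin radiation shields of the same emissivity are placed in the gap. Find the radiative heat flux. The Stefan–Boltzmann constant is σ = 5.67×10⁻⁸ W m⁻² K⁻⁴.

Each of the 5 gaps contributes resistance (2/ε − 1) = 2/0.71 − 1 = 1.817; total = 9.085.
q = σ(T₁⁴ − T₂⁴) / 9.085 = 5.67×10⁻⁸ × 1.35×10^12 / 9.085 = 8440 W/m².

q ≈ 8440 W/m²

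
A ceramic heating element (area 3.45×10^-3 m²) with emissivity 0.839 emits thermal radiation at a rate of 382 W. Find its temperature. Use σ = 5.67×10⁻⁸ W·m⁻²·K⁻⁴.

From P = εσAT⁴, T = (P / εσA)^(1/4) = (382 / (0.839 × 5.67×10⁻⁸ × 3.45×10^-3))^(1/4).
T = (2.33×10^12)^(1/4) = 1240 K.

T ≈ 1240 K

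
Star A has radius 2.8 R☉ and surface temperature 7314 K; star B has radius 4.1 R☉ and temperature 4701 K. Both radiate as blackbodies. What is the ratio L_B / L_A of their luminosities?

L = 4πR²σT⁴ ∝ R²T⁴, so L_B/L_A = (4.1/2.8)² × (4701/7314)⁴ = 2.14 × 0.171 = 0.366.

L_B/L_A ≈ 0.366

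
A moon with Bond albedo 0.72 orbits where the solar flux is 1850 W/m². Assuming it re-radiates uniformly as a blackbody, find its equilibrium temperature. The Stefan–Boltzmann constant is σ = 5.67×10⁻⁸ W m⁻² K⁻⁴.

Power absorbed = (1−a)S·πR²; power emitted = 4πR²σT⁴. Equating and cancelling πR²:
T = ((1−a)S / 4σ)^(1/4) = (518 / (4 × 5.67×10⁻⁸))^(1/4) = (2.28×10^9)^(1/4).
T = 219 K.

T ≈ 219 K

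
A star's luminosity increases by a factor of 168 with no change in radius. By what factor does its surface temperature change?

factor ≈ 3.60

P ∝ T⁴ ⇒ T ∝ P^(1/4), so T scales by (168)^(1/4) = 3.60.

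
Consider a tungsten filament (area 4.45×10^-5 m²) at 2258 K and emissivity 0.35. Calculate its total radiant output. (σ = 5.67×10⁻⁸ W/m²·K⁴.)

P = εσAT⁴ = 0.35 × 5.67×10⁻⁸ × 4.45×10^-5 × (2258)⁴ = 0.35 × 5.67×10⁻⁸ × 4.45×10^-5 × 2.60×10^13.
P = 23.0 W.

P ≈ 23.0 W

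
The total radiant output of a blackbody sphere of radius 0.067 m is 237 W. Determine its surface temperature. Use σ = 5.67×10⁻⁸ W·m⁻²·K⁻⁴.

T ≈ 522 K

A = 4πr² = 4π × (0.067)² = 0.0564 m².
From P = σAT⁴, T = (P / σA)^(1/4) = (237 / (5.67×10⁻⁸ × 0.0564))^(1/4).
T = (7.41×10^10)^(1/4) = 522 K.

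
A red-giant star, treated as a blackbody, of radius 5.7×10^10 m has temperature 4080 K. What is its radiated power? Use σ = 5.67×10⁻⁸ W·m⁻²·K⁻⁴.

A = 4πr² = 4π × (5.7×10^10)² = 4.08×10^22 m².
P = σAT⁴ = 5.67×10⁻⁸ × 4.08×10^22 × (4080)⁴ = 5.67×10⁻⁸ × 4.08×10^22 × 2.77×10^14.
P = 6.41×10^29 W.

P ≈ 6.41×10^29 W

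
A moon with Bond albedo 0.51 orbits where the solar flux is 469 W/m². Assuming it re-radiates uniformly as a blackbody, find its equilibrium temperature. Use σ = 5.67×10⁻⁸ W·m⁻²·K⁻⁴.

Power absorbed = (1−a)S·πR²; power emitted = 4πR²σT⁴. Equating and cancelling πR²:
T = ((1−a)S / 4σ)^(1/4) = (230 / (4 × 5.67×10⁻⁸))^(1/4) = (1.01×10^9)^(1/4).
T = 178 K.

T ≈ 178 K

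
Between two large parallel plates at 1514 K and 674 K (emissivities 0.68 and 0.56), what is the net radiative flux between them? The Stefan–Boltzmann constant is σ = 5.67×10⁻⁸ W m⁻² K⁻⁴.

For two large parallel gray plates, q = σ(T₁⁴ − T₂⁴) / (1/ε₁ + 1/ε₂ − 1).
1/ε₁ + 1/ε₂ − 1 = 1/0.68 + 1/0.56 − 1 = 2.256.
T₁⁴ − T₂⁴ = 5.25×10^12 − 2.06×10^11 = 5.05×10^12 K⁴.
q = 5.67×10⁻⁸ × 5.05×10^12 / 2.256 = 1.27×10^5 W/m².

q ≈ 1.27×10^5 W/m²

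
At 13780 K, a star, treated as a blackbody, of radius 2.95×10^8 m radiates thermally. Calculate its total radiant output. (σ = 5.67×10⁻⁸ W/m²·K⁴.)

A = 4πr² = 4π × (2.95×10^8)² = 1.09×10^18 m².
P = σAT⁴ = 5.67×10⁻⁸ × 1.09×10^18 × (13780)⁴ = 5.67×10⁻⁸ × 1.09×10^18 × 3.61×10^16.
P = 2.24×10^27 W.

P ≈ 2.24×10^27 W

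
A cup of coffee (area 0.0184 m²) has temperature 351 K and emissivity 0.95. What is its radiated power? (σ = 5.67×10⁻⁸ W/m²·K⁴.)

P ≈ 15.0 W

P = εσAT⁴ = 0.95 × 5.67×10⁻⁸ × 0.0184 × (351)⁴ = 0.95 × 5.67×10⁻⁸ × 0.0184 × 1.52×10^10.
P = 15.0 W.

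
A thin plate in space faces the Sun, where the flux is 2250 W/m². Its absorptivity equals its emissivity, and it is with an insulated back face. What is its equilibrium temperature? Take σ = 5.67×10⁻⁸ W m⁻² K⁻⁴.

T ≈ 446 K

Absorbed flux αS = emitted flux εσT⁴ (one radiating face); with α = ε, T = (S/σ)^(1/4).
T = (2250 / 5.67×10⁻⁸)^(1/4) = (3.97×10^10)^(1/4).
T = 446 K.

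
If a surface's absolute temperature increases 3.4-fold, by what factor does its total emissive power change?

P ∝ T⁴, so the power scales as (3.4)⁴ = 134.

factor ≈ 134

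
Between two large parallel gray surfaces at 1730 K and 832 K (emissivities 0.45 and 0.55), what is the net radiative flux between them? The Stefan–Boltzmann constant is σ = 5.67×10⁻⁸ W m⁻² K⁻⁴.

q ≈ 1.58×10^5 W/m²

For two large parallel gray plates, q = σ(T₁⁴ − T₂⁴) / (1/ε₁ + 1/ε₂ − 1).
1/ε₁ + 1/ε₂ − 1 = 1/0.45 + 1/0.55 − 1 = 3.040.
T₁⁴ − T₂⁴ = 8.96×10^12 − 4.79×10^11 = 8.48×10^12 K⁴.
q = 5.67×10⁻⁸ × 8.48×10^12 / 3.040 = 1.58×10^5 W/m².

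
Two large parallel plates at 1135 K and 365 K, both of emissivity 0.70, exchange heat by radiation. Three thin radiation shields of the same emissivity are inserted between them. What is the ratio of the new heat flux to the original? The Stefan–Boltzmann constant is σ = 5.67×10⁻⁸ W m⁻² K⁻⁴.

ratio ≈ 0.250

With N identical shields there are N+1 = 4 gaps in series, each with the same radiative resistance, so the flux falls to 1/(N+1) of its unshielded value.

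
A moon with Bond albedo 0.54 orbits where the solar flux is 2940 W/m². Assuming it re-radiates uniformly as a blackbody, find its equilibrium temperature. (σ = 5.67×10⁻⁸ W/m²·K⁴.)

Power absorbed = (1−a)S·πR²; power emitted = 4πR²σT⁴. Equating and cancelling πR²:
T = ((1−a)S / 4σ)^(1/4) = (1350 / (4 × 5.67×10⁻⁸))^(1/4) = (5.96×10^9)^(1/4).
T = 278 K.

T ≈ 278 K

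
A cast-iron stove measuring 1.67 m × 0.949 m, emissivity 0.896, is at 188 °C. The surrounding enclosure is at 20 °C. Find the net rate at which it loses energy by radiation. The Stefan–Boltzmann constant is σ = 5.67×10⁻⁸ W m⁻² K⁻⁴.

Q ≈ 3040 W

A = 1.67 × 0.949 = 1.58 m².
Convert: 188 °C = 461 K; 20 °C = 293 K.
Q = εσA(T⁴ − T_s⁴). T⁴ − T_s⁴ = (461)⁴ − (293)⁴ = 4.52×10^10 − 7.37×10^9 = 3.78×10^10 K⁴.
Q = 0.896 × 5.67×10⁻⁸ × 1.58 × 3.78×10^10 = 3040 W.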